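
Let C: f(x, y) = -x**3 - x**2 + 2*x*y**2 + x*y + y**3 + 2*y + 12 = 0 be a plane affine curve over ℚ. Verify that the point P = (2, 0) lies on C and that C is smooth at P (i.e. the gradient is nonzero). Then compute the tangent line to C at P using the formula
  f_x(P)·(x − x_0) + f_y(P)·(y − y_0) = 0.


Tangent line at P: -16*x + 4*y + 32 = 0.

Step 1: f(2, 0) = 0, so P lies on C.
Step 2: partial derivatives
  f_x(x, y) = -3*x**2 - 2*x + 2*y**2 + y, f_y(x, y) = 4*x*y + x + 3*y**2 + 2.
  f_x(P) = -16, f_y(P) = 4 (gradient nonzero, so P is smooth).
Step 3: tangent line at P: -16·(x − 2) + 4·(y − 0) = 0.
Expanding: -16*x + 4*y + 32 = 0.


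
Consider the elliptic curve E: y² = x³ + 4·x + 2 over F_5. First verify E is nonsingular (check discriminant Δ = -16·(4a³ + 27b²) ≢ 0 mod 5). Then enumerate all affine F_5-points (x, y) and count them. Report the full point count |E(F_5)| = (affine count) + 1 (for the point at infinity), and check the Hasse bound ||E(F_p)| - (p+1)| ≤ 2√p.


Affine points = {(3, 1), (3, 4)}; affine count = 2; |E(F_5)| = 3.

Discriminant check: Δ ∝ 4a³ + 27b² = 4·4³ + 27·2² = 4·64 + 27·4 ≡ 4 (mod 5). Nonzero ⇒ E is nonsingular.
For each x ∈ F_5, compute rhs = x³ + 4·x + 2 mod 5, then count y ∈ F_5 with y² ≡ rhs.
  x = 0: rhs = 2, matching y values: none (0 points).
  x = 1: rhs = 2, matching y values: none (0 points).
  x = 2: rhs = 3, matching y values: none (0 points).
  x = 3: rhs = 1, matching y values: 1, 4 (2 points).
  x = 4: rhs = 2, matching y values: none (0 points).
Total affine count: 2.
Full point count |E(F_5)| = 2 + 1 = 3.
Hasse bound: |3 − (5+1)| = |-3| = 3 ≤ 2√5 ≈ 4.4721 ✓.


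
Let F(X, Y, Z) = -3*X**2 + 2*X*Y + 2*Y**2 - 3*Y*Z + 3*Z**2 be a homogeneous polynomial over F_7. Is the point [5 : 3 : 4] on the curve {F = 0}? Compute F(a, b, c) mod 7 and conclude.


F(5,3,4) ≡ 6 (mod 7); P is NOT on the curve.

Evaluate F(5, 3, 4) term-by-term (mod 7).
  -3*X**2 ↦ -3·25·1·1 = -75
  2*X*Y ↦ 2·5·3·1 = 30
  2*Y**2 ↦ 2·1·9·1 = 18
  -3*Y*Z ↦ -3·1·3·4 = -36
  3*Z**2 ↦ 3·1·1·16 = 48
Sum: F(5, 3, 4) = (-75) + (30) + (18) + (-36) + (48) = -15.
Reducing mod 7: -15 ≡ 6 (mod 7).
Since F(a, b, c) ≡ 6 ≠ 0 (mod 7), P does NOT lie on the curve.


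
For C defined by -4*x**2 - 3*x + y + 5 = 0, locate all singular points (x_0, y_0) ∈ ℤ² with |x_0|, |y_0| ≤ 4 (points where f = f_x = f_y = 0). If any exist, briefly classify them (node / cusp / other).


No singular points in the scanned grid; C is smooth there.

Compute partial derivatives:
  f_x = -8*x - 3.
  f_y = 1.
f_y = 1 is a nonzero constant, so f_y never vanishes: no point (x, y) can satisfy f = f_x = f_y = 0. In particular no (x, y) ∈ {−4, ..., 4}² is singular; the curve is smooth.


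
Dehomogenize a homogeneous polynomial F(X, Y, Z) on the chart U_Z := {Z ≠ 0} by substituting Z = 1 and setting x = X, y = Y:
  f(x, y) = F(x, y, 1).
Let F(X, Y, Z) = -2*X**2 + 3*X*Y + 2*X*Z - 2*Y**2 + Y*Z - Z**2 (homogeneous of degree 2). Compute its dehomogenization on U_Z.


f(x, y) = -2*x**2 + 3*x*y + 2*x - 2*y**2 + y - 1

On U_Z we set Z = 1. Each monomial c·X^i·Y^j·Z^k in F becomes c·x^i·y^j·1^k = c·x^i·y^j.
Substituting Z = 1: F(X, Y, 1) = -2*x**2 + 3*x*y + 2*x - 2*y**2 + y - 1.
Note: deg(f) ≤ deg(F) = 2; strict inequality happens when F is divisible by Z (lost terms).


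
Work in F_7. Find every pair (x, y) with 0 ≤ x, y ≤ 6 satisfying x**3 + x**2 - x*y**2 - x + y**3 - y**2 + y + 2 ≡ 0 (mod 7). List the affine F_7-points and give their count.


Affine F_7-points: {(2, 6), (3, 0), (4, 3), (5, 0), (5, 2), (5, 4), (6, 5)}; count = 7.

For each of the 49 pairs (x, y) ∈ F_7², evaluate f(x, y) mod 7. Record the zeros.
  x = 0: [0↦2, 1↦3, 2↦1, 3↦2, 4↦5, 5↦2, 6↦6]  zeros at y ∈ ∅
  x = 1: [0↦3, 1↦3, 2↦5, 3↦1, 4↦4, 5↦6, 6↦6]  zeros at y ∈ ∅
  x = 2: [0↦5, 1↦4, 2↦3, 3↦1, 4↦4, 5↦4, 6↦0]  zeros at y ∈ {6}
  x = 3: [0↦0, 1↦5, 2↦1, 3↦1, 4↦4, 5↦2, 6↦1]  zeros at y ∈ {0}
  x = 4: [0↦1, 1↦5, 2↦5, 3↦0, 4↦3, 5↦6, 6↦1]  zeros at y ∈ {3}
  x = 5: [0↦0, 1↦3, 2↦0, 3↦4, 4↦0, 5↦1, 6↦6]  zeros at y ∈ {0, 2, 4}
  x = 6: [0↦3, 1↦5, 2↦6, 3↦5, 4↦1, 5↦0, 6↦1]  zeros at y ∈ {5}
Collecting zeros: affine points = {(2, 6), (3, 0), (4, 3), (5, 0), (5, 2), (5, 4), (6, 5)}.
Total count |C(F_7)_aff| = 7.


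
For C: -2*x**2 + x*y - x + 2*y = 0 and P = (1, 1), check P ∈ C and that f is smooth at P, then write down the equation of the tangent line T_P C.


Tangent line at P: -4*x + 3*y + 1 = 0.

Step 1: f(1, 1) = 0, so P lies on C.
Step 2: partial derivatives
  f_x(x, y) = -4*x + y - 1, f_y(x, y) = x + 2.
  f_x(P) = -4, f_y(P) = 3 (gradient nonzero, so P is smooth).
Step 3: tangent line at P: -4·(x − 1) + 3·(y − 1) = 0.
Expanding: -4*x + 3*y + 1 = 0.


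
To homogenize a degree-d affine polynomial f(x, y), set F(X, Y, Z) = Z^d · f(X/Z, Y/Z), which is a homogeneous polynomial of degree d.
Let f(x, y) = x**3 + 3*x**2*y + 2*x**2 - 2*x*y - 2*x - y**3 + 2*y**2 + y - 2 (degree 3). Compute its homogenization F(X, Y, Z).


F(X, Y, Z) = X**3 + 3*X**2*Y + 2*X**2*Z - 2*X*Y*Z - 2*X*Z**2 - Y**3 + 2*Y**2*Z + Y*Z**2 - 2*Z**3

deg(f) = 3.
Substitute x = X/Z, y = Y/Z into f, then multiply by Z^3.
  monomial 1·x^3·y^0 ↦ 1·X^3·Y^0·Z^0.
  monomial 3·x^2·y^1 ↦ 3·X^2·Y^1·Z^0.
  monomial 2·x^2·y^0 ↦ 2·X^2·Y^0·Z^1.
  monomial -2·x^1·y^1 ↦ -2·X^1·Y^1·Z^1.
  monomial -2·x^1·y^0 ↦ -2·X^1·Y^0·Z^2.
  monomial -1·x^0·y^3 ↦ -1·X^0·Y^3·Z^0.
  monomial 2·x^0·y^2 ↦ 2·X^0·Y^2·Z^1.
  monomial 1·x^0·y^1 ↦ 1·X^0·Y^1·Z^2.
  monomial -2·x^0·y^0 ↦ -2·X^0·Y^0·Z^3.
Collecting: F(X, Y, Z) = X**3 + 3*X**2*Y + 2*X**2*Z - 2*X*Y*Z - 2*X*Z**2 - Y**3 + 2*Y**2*Z + Y*Z**2 - 2*Z**3.


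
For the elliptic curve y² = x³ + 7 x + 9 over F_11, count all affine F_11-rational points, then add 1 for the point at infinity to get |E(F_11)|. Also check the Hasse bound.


Affine points = {(0, 3), (0, 8), (2, 3), (2, 8), (5, 2), (5, 9), (6, 5), (6, 6), (7, 4), (7, 7), (8, 4), (8, 7), (9, 3), (9, 8), (10, 1), (10, 10)}; affine count = 16; |E(F_11)| = 17.

Discriminant check: Δ ∝ 4a³ + 27b² = 4·7³ + 27·9² = 4·343 + 27·81 ≡ 6 (mod 11). Nonzero ⇒ E is nonsingular.
For each x ∈ F_11, compute rhs = x³ + 7·x + 9 mod 11, then count y ∈ F_11 with y² ≡ rhs.
  x = 0: rhs = 9, matching y values: 3, 8 (2 points).
  x = 1: rhs = 6, matching y values: none (0 points).
  x = 2: rhs = 9, matching y values: 3, 8 (2 points).
  x = 3: rhs = 2, matching y values: none (0 points).
  x = 4: rhs = 2, matching y values: none (0 points).
  x = 5: rhs = 4, matching y values: 2, 9 (2 points).
  x = 6: rhs = 3, matching y values: 5, 6 (2 points).
  x = 7: rhs = 5, matching y values: 4, 7 (2 points).
  x = 8: rhs = 5, matching y values: 4, 7 (2 points).
  x = 9: rhs = 9, matching y values: 3, 8 (2 points).
  x = 10: rhs = 1, matching y values: 1, 10 (2 points).
Total affine count: 16.
Full point count |E(F_11)| = 16 + 1 = 17.
Hasse bound: |17 − (11+1)| = |5| = 5 ≤ 2√11 ≈ 6.6332 ✓.


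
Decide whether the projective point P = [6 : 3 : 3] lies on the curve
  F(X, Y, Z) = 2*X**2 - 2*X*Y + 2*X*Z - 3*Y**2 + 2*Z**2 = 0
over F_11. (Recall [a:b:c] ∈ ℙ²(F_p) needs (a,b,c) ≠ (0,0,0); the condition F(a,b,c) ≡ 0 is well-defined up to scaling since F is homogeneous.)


F(6,3,3) ≡ 8 (mod 11); P is NOT on the curve.

Evaluate F(6, 3, 3) term-by-term (mod 11).
  2*X**2 ↦ 2·36·1·1 = 72
  -2*X*Y ↦ -2·6·3·1 = -36
  2*X*Z ↦ 2·6·1·3 = 36
  -3*Y**2 ↦ -3·1·9·1 = -27
  2*Z**2 ↦ 2·1·1·9 = 18
Sum: F(6, 3, 3) = (72) + (-36) + (36) + (-27) + (18) = 63.
Reducing mod 11: 63 ≡ 8 (mod 11).
Since F(a, b, c) ≡ 8 ≠ 0 (mod 11), P does NOT lie on the curve.


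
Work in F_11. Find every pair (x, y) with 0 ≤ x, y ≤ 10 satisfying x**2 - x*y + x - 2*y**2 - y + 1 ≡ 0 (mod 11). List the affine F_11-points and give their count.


Affine F_11-points: {(0, 6), (0, 10), (5, 2), (5, 6), (7, 2), (7, 5), (8, 5), (8, 7), (9, 7), (9, 10)}; count = 10.

For each of the 121 pairs (x, y) ∈ F_11², evaluate f(x, y) mod 11. Record the zeros.
  x = 0: [0↦1, 1↦9, 2↦2, 3↦2, 4↦9, 5↦1, 6↦0, 7↦6, 8↦8, 9↦6, 10↦0]  zeros at y ∈ {6, 10}
  x = 1: [0↦3, 1↦10, 2↦2, 3↦1, 4↦7, 5↦9, 6↦7, 7↦1, 8↦2, 9↦10, 10↦3]  zeros at y ∈ ∅
  x = 2: [0↦7, 1↦2, 2↦4, 3↦2, 4↦7, 5↦8, 6↦5, 7↦9, 8↦9, 9↦5, 10↦8]  zeros at y ∈ ∅
  x = 3: [0↦2, 1↦7, 2↦8, 3↦5, 4↦9, 5↦9, 6↦5, 7↦8, 8↦7, 9↦2, 10↦4]  zeros at y ∈ ∅
  x = 4: [0↦10, 1↦3, 2↦3, 3↦10, 4↦2, 5↦1, 6↦7, 7↦9, 8↦7, 9↦1, 10↦2]  zeros at y ∈ ∅
  x = 5: [0↦9, 1↦1, 2↦0, 3↦6, 4↦8, 5↦6, 6↦0, 7↦1, 8↦9, 9↦2, 10↦2]  zeros at y ∈ {2, 6}
  x = 6: [0↦10, 1↦1, 2↦10, 3↦4, 4↦5, 5↦2, 6↦6, 7↦6, 8↦2, 9↦5, 10↦4]  zeros at y ∈ ∅
  x = 7: [0↦2, 1↦3, 2↦0, 3↦4, 4↦4, 5↦0, 6↦3, 7↦2, 8↦8, 9↦10, 10↦8]  zeros at y ∈ {2, 5}
  x = 8: [0↦7, 1↦7, 2↦3, 3↦6, 4↦5, 5↦0, 6↦2, 7↦0, 8↦5, 9↦6, 10↦3]  zeros at y ∈ {5, 7}
  x = 9: [0↦3, 1↦2, 2↦8, 3↦10, 4↦8, 5↦2, 6↦3, 7↦0, 8↦4, 9↦4, 10↦0]  zeros at y ∈ {7, 10}
  x = 10: [0↦1, 1↦10, 2↦4, 3↦5, 4↦2, 5↦6, 6↦6, 7↦2, 8↦5, 9↦4, 10↦10]  zeros at y ∈ ∅
Collecting zeros: affine points = {(0, 6), (0, 10), (5, 2), (5, 6), (7, 2), (7, 5), (8, 5), (8, 7), (9, 7), (9, 10)}.
Total count |C(F_11)_aff| = 10.


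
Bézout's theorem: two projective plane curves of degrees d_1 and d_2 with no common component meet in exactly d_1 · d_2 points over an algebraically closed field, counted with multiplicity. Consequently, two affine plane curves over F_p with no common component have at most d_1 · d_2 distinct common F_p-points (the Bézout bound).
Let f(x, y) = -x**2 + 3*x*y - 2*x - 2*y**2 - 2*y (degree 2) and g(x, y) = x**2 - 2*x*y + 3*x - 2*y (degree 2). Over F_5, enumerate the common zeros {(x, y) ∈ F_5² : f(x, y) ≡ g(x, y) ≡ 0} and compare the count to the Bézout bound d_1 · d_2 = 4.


Common zeros: {(0, 0), (3, 1)}; count = 2; Bézout bound = 4.

deg(f) = 2, deg(g) = 2, so Bézout bound = 4.
Scan x ∈ F_5. For each x, list the y ∈ F_5 with f(x, y) ≡ 0 and those with g(x, y) ≡ 0 (mod 5); the common zeros in that column are the intersection.
  x = 0: f ≡ 0 at y ∈ {0, 4}; g ≡ 0 at y ∈ {0}; common: {0}.
  x = 1: f ≡ 0 at y ∈ ∅; g ≡ 0 at y ∈ {1}; common: ∅.
  x = 2: f ≡ 0 at y ∈ ∅; g ≡ 0 at y ∈ {0}; common: ∅.
  x = 3: f ≡ 0 at y ∈ {0, 1}; g ≡ 0 at y ∈ {1}; common: {1}.
  x = 4: f ≡ 0 at y ∈ ∅; g ≡ 0 at y ∈ ∅; common: ∅.
Collecting: common zeros = {(0, 0), (3, 1)}, so the count is 2.
Comparison with the Bézout bound: 2 ≤ 4 = deg(f)·deg(g), as expected for curves with no common component (the affine F_5-count falls short of the bound because intersections may lie at infinity, over extension fields, or carry multiplicity).


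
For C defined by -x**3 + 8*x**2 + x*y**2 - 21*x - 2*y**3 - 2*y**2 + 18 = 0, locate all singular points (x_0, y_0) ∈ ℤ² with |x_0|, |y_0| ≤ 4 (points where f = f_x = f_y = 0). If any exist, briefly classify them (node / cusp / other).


Singular points: {(3, 0)}; classification: node.

Compute partial derivatives:
  f_x = -3*x**2 + 16*x + y**2 - 21.
  f_y = 2*x*y - 6*y**2 - 4*y.
Scan x_0 ∈ {−4, ..., 4}. For each x_0, f_y(x_0, y) is a polynomial in y; find its integer roots y ∈ {−4, ..., 4}, then test f_x and f at those candidates.
  x = -4: f_y(-4, y) = -6*y**2 - 12*y; vanishes at y ∈ {-2, 0}. (-4, -2): f_x = -129 ≠ 0; (-4, 0): f_x = -133 ≠ 0.
  x = -3: f_y(-3, y) = -6*y**2 - 10*y; vanishes at y ∈ {0}. (-3, 0): f_x = -96 ≠ 0.
  x = -2: f_y(-2, y) = -6*y**2 - 8*y; vanishes at y ∈ {0}. (-2, 0): f_x = -65 ≠ 0.
  x = -1: f_y(-1, y) = -6*y**2 - 6*y; vanishes at y ∈ {-1, 0}. (-1, -1): f_x = -39 ≠ 0; (-1, 0): f_x = -40 ≠ 0.
  x = 0: f_y(0, y) = -6*y**2 - 4*y; vanishes at y ∈ {0}. (0, 0): f_x = -21 ≠ 0.
  x = 1: f_y(1, y) = -6*y**2 - 2*y; vanishes at y ∈ {0}. (1, 0): f_x = -8 ≠ 0.
  x = 2: f_y(2, y) = -6*y**2; vanishes at y ∈ {0}. (2, 0): f_x = -1 ≠ 0.
  x = 3: f_y(3, y) = -6*y**2 + 2*y; vanishes at y ∈ {0}. (3, 0): f_x = 0, f = 0 — SINGULAR.
  x = 4: f_y(4, y) = -6*y**2 + 4*y; vanishes at y ∈ {0}. (4, 0): f_x = -5 ≠ 0.
Only singular point on the grid: (3, 0).
Classify: substitute x = 3 + u, y = 0 + v and expand: f = -u**3 - u**2 + u*v**2 - 2*v**3 + v**2.
No constant or linear terms (consistent with a singular point). Quadratic part: -u**2 + v**2. Cubic part: -u**3 + u*v**2 - 2*v**3.
The quadratic part v**2 - u**2 = (v − u)(v + u) splits into two distinct linear factors, so there are two distinct tangent lines y − 0 = ±(x − 3) — this is a node (ordinary double point).
Classification: node.


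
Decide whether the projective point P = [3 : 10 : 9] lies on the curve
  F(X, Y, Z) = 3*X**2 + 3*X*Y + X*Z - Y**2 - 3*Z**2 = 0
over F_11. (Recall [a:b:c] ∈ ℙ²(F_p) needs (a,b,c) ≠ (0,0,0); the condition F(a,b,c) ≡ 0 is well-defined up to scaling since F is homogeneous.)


F(3,10,9) ≡ 10 (mod 11); P is NOT on the curve.

Evaluate F(3, 10, 9) term-by-term (mod 11).
  3*X**2 ↦ 3·9·1·1 = 27
  3*X*Y ↦ 3·3·10·1 = 90
  X*Z ↦ 1·3·1·9 = 27
  -Y**2 ↦ -1·1·100·1 = -100
  -3*Z**2 ↦ -3·1·1·81 = -243
Sum: F(3, 10, 9) = (27) + (90) + (27) + (-100) + (-243) = -199.
Reducing mod 11: -199 ≡ 10 (mod 11).
Since F(a, b, c) ≡ 10 ≠ 0 (mod 11), P does NOT lie on the curve.


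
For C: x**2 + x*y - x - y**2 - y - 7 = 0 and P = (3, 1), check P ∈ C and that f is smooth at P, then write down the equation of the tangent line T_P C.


Tangent line at P: 6*x - 18 = 0.

Step 1: f(3, 1) = 0, so P lies on C.
Step 2: partial derivatives
  f_x(x, y) = 2*x + y - 1, f_y(x, y) = x - 2*y - 1.
  f_x(P) = 6, f_y(P) = 0 (gradient nonzero, so P is smooth).
Step 3: tangent line at P: 6·(x − 3) + 0·(y − 1) = 0.
Expanding: 6*x - 18 = 0.


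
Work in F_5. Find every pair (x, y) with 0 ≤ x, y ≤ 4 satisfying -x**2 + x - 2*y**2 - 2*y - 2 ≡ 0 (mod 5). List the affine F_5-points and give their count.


Affine F_5-points: {(3, 2)}; count = 1.

For each of the 25 pairs (x, y) ∈ F_5², evaluate f(x, y) mod 5. Record the zeros.
  x = 0: [0↦3, 1↦4, 2↦1, 3↦4, 4↦3]  zeros at y ∈ ∅
  x = 1: [0↦3, 1↦4, 2↦1, 3↦4, 4↦3]  zeros at y ∈ ∅
  x = 2: [0↦1, 1↦2, 2↦4, 3↦2, 4↦1]  zeros at y ∈ ∅
  x = 3: [0↦2, 1↦3, 2↦0, 3↦3, 4↦2]  zeros at y ∈ {2}
  x = 4: [0↦1, 1↦2, 2↦4, 3↦2, 4↦1]  zeros at y ∈ ∅
Collecting zeros: affine points = {(3, 2)}.
Total count |C(F_5)_aff| = 1.


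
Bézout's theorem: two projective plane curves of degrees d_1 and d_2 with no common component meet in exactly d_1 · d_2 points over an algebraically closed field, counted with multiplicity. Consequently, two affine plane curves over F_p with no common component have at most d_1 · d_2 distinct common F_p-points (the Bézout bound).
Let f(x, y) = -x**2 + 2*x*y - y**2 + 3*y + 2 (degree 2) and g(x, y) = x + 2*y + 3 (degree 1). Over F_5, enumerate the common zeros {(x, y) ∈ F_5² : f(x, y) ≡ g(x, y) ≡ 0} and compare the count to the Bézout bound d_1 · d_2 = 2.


Common zeros: ∅; count = 0; Bézout bound = 2.

deg(f) = 2, deg(g) = 1, so Bézout bound = 2.
Scan x ∈ F_5. For each x, list the y ∈ F_5 with f(x, y) ≡ 0 and those with g(x, y) ≡ 0 (mod 5); the common zeros in that column are the intersection.
  x = 0: f ≡ 0 at y ∈ ∅; g ≡ 0 at y ∈ {1}; common: ∅.
  x = 1: f ≡ 0 at y ∈ {1, 4}; g ≡ 0 at y ∈ {3}; common: ∅.
  x = 2: f ≡ 0 at y ∈ {3, 4}; g ≡ 0 at y ∈ {0}; common: ∅.
  x = 3: f ≡ 0 at y ∈ ∅; g ≡ 0 at y ∈ {2}; common: ∅.
  x = 4: f ≡ 0 at y ∈ {3}; g ≡ 0 at y ∈ {4}; common: ∅.
Collecting: common zeros = ∅, so the count is 0.
Comparison with the Bézout bound: 0 ≤ 2 = deg(f)·deg(g), as expected for curves with no common component (the affine F_5-count falls short of the bound because intersections may lie at infinity, over extension fields, or carry multiplicity).


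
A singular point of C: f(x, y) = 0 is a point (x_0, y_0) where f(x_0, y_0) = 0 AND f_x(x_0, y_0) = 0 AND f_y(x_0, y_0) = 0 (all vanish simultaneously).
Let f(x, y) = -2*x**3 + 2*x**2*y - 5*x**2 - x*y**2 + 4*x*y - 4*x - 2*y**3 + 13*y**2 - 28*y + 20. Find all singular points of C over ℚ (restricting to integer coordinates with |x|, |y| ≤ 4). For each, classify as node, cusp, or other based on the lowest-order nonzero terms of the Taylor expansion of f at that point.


Singular points: {(0, 2)}; classification: node.

Compute partial derivatives:
  f_x = -6*x**2 + 4*x*y - 10*x - y**2 + 4*y - 4.
  f_y = 2*x**2 - 2*x*y + 4*x - 6*y**2 + 26*y - 28.
Scan x_0 ∈ {−4, ..., 4}. For each x_0, f_y(x_0, y) is a polynomial in y; find its integer roots y ∈ {−4, ..., 4}, then test f_x and f at those candidates.
  x = -4: f_y(-4, y) = -6*y**2 + 34*y - 12; no integer root y with |y| ≤ 4.
  x = -3: f_y(-3, y) = -6*y**2 + 32*y - 22; no integer root y with |y| ≤ 4.
  x = -2: f_y(-2, y) = -6*y**2 + 30*y - 28; no integer root y with |y| ≤ 4.
  x = -1: f_y(-1, y) = -6*y**2 + 28*y - 30; vanishes at y ∈ {3}. (-1, 3): f_x = -9 ≠ 0.
  x = 0: f_y(0, y) = -6*y**2 + 26*y - 28; vanishes at y ∈ {2}. (0, 2): f_x = 0, f = 0 — SINGULAR.
  x = 1: f_y(1, y) = -6*y**2 + 24*y - 22; no integer root y with |y| ≤ 4.
  x = 2: f_y(2, y) = -6*y**2 + 22*y - 12; vanishes at y ∈ {3}. (2, 3): f_x = -21 ≠ 0.
  x = 3: f_y(3, y) = -6*y**2 + 20*y + 2; no integer root y with |y| ≤ 4.
  x = 4: f_y(4, y) = -6*y**2 + 18*y + 20; no integer root y with |y| ≤ 4.
Only singular point on the grid: (0, 2).
Classify: substitute x = 0 + u, y = 2 + v and expand: f = -2*u**3 + 2*u**2*v - u**2 - u*v**2 - 2*v**3 + v**2.
No constant or linear terms (consistent with a singular point). Quadratic part: -u**2 + v**2. Cubic part: -2*u**3 + 2*u**2*v - u*v**2 - 2*v**3.
The quadratic part v**2 - u**2 = (v − u)(v + u) splits into two distinct linear factors, so there are two distinct tangent lines y − 2 = ±(x − 0) — this is a node (ordinary double point).
Classification: node.


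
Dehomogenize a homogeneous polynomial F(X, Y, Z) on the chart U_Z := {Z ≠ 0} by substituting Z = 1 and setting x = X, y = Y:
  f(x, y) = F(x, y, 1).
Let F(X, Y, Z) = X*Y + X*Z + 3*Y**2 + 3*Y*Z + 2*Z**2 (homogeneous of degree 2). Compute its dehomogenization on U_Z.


f(x, y) = x*y + x + 3*y**2 + 3*y + 2

On U_Z we set Z = 1. Each monomial c·X^i·Y^j·Z^k in F becomes c·x^i·y^j·1^k = c·x^i·y^j.
Substituting Z = 1: F(X, Y, 1) = x*y + x + 3*y**2 + 3*y + 2.
Note: deg(f) ≤ deg(F) = 2; strict inequality happens when F is divisible by Z (lost terms).


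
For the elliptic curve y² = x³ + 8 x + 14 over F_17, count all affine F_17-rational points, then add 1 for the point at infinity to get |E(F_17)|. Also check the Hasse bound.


Affine points = {(2, 2), (2, 15), (4, 5), (4, 12), (5, 3), (5, 14), (9, 4), (9, 13), (12, 6), (12, 11)}; affine count = 10; |E(F_17)| = 11.

Discriminant check: Δ ∝ 4a³ + 27b² = 4·8³ + 27·14² = 4·512 + 27·196 ≡ 13 (mod 17). Nonzero ⇒ E is nonsingular.
For each x ∈ F_17, compute rhs = x³ + 8·x + 14 mod 17, then count y ∈ F_17 with y² ≡ rhs.
  x = 0: rhs = 14, matching y values: none (0 points).
  x = 1: rhs = 6, matching y values: none (0 points).
  x = 2: rhs = 4, matching y values: 2, 15 (2 points).
  x = 3: rhs = 14, matching y values: none (0 points).
  x = 4: rhs = 8, matching y values: 5, 12 (2 points).
  x = 5: rhs = 9, matching y values: 3, 14 (2 points).
  x = 6: rhs = 6, matching y values: none (0 points).
  x = 7: rhs = 5, matching y values: none (0 points).
  x = 8: rhs = 12, matching y values: none (0 points).
  x = 9: rhs = 16, matching y values: 4, 13 (2 points).
  x = 10: rhs = 6, matching y values: none (0 points).
  x = 11: rhs = 5, matching y values: none (0 points).
  x = 12: rhs = 2, matching y values: 6, 11 (2 points).
  x = 13: rhs = 3, matching y values: none (0 points).
  x = 14: rhs = 14, matching y values: none (0 points).
  x = 15: rhs = 7, matching y values: none (0 points).
  x = 16: rhs = 5, matching y values: none (0 points).
Total affine count: 10.
Full point count |E(F_17)| = 10 + 1 = 11.
Hasse bound: |11 − (17+1)| = |-7| = 7 ≤ 2√17 ≈ 8.2462 ✓.


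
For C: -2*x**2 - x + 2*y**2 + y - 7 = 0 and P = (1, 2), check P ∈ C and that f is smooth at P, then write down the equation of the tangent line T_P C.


Tangent line at P: -5*x + 9*y - 13 = 0.

Step 1: f(1, 2) = 0, so P lies on C.
Step 2: partial derivatives
  f_x(x, y) = -4*x - 1, f_y(x, y) = 4*y + 1.
  f_x(P) = -5, f_y(P) = 9 (gradient nonzero, so P is smooth).
Step 3: tangent line at P: -5·(x − 1) + 9·(y − 2) = 0.
Expanding: -5*x + 9*y - 13 = 0.


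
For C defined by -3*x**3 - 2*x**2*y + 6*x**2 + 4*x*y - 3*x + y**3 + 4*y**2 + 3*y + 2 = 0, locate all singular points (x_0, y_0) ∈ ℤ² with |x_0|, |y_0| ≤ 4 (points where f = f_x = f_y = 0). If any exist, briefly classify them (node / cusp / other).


Singular points: {(1, -1)}; classification: node.

Compute partial derivatives:
  f_x = -9*x**2 - 4*x*y + 12*x + 4*y - 3.
  f_y = -2*x**2 + 4*x + 3*y**2 + 8*y + 3.
Scan x_0 ∈ {−4, ..., 4}. For each x_0, f_y(x_0, y) is a polynomial in y; find its integer roots y ∈ {−4, ..., 4}, then test f_x and f at those candidates.
  x = -4: f_y(-4, y) = 3*y**2 + 8*y - 45; no integer root y with |y| ≤ 4.
  x = -3: f_y(-3, y) = 3*y**2 + 8*y - 27; no integer root y with |y| ≤ 4.
  x = -2: f_y(-2, y) = 3*y**2 + 8*y - 13; no integer root y with |y| ≤ 4.
  x = -1: f_y(-1, y) = 3*y**2 + 8*y - 3; vanishes at y ∈ {-3}. (-1, -3): f_x = -48 ≠ 0.
  x = 0: f_y(0, y) = 3*y**2 + 8*y + 3; no integer root y with |y| ≤ 4.
  x = 1: f_y(1, y) = 3*y**2 + 8*y + 5; vanishes at y ∈ {-1}. (1, -1): f_x = 0, f = 0 — SINGULAR.
  x = 2: f_y(2, y) = 3*y**2 + 8*y + 3; no integer root y with |y| ≤ 4.
  x = 3: f_y(3, y) = 3*y**2 + 8*y - 3; vanishes at y ∈ {-3}. (3, -3): f_x = -24 ≠ 0.
  x = 4: f_y(4, y) = 3*y**2 + 8*y - 13; no integer root y with |y| ≤ 4.
Only singular point on the grid: (1, -1).
Classify: substitute x = 1 + u, y = -1 + v and expand: f = -3*u**3 - 2*u**2*v - u**2 + v**3 + v**2.
No constant or linear terms (consistent with a singular point). Quadratic part: -u**2 + v**2. Cubic part: -3*u**3 - 2*u**2*v + v**3.
The quadratic part v**2 - u**2 = (v − u)(v + u) splits into two distinct linear factors, so there are two distinct tangent lines y − -1 = ±(x − 1) — this is a node (ordinary double point).
Classification: node.


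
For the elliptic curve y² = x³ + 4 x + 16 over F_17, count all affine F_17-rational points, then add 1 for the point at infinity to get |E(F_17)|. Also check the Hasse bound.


Affine points = {(0, 4), (0, 13), (1, 2), (1, 15), (2, 7), (2, 10), (3, 2), (3, 15), (5, 5), (5, 12), (6, 1), (6, 16), (7, 8), (7, 9), (8, 4), (8, 13), (9, 4), (9, 13), (10, 6), (10, 11), (13, 2), (13, 15), (15, 0)}; affine count = 23; |E(F_17)| = 24.

Discriminant check: Δ ∝ 4a³ + 27b² = 4·4³ + 27·16² = 4·64 + 27·256 ≡ 11 (mod 17). Nonzero ⇒ E is nonsingular.
For each x ∈ F_17, compute rhs = x³ + 4·x + 16 mod 17, then count y ∈ F_17 with y² ≡ rhs.
  x = 0: rhs = 16, matching y values: 4, 13 (2 points).
  x = 1: rhs = 4, matching y values: 2, 15 (2 points).
  x = 2: rhs = 15, matching y values: 7, 10 (2 points).
  x = 3: rhs = 4, matching y values: 2, 15 (2 points).
  x = 4: rhs = 11, matching y values: none (0 points).
  x = 5: rhs = 8, matching y values: 5, 12 (2 points).
  x = 6: rhs = 1, matching y values: 1, 16 (2 points).
  x = 7: rhs = 13, matching y values: 8, 9 (2 points).
  x = 8: rhs = 16, matching y values: 4, 13 (2 points).
  x = 9: rhs = 16, matching y values: 4, 13 (2 points).
  x = 10: rhs = 2, matching y values: 6, 11 (2 points).
  x = 11: rhs = 14, matching y values: none (0 points).
  x = 12: rhs = 7, matching y values: none (0 points).
  x = 13: rhs = 4, matching y values: 2, 15 (2 points).
  x = 14: rhs = 11, matching y values: none (0 points).
  x = 15: rhs = 0, matching y values: 0 (1 points).
  x = 16: rhs = 11, matching y values: none (0 points).
Total affine count: 23.
Full point count |E(F_17)| = 23 + 1 = 24.
Hasse bound: |24 − (17+1)| = |6| = 6 ≤ 2√17 ≈ 8.2462 ✓.


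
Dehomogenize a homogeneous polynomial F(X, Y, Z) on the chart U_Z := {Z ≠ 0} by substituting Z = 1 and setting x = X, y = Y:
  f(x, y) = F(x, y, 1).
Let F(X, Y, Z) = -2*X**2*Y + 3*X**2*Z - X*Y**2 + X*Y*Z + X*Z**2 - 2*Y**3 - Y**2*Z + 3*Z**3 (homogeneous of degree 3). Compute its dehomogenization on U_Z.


f(x, y) = -2*x**2*y + 3*x**2 - x*y**2 + x*y + x - 2*y**3 - y**2 + 3

On U_Z we set Z = 1. Each monomial c·X^i·Y^j·Z^k in F becomes c·x^i·y^j·1^k = c·x^i·y^j.
Substituting Z = 1: F(X, Y, 1) = -2*x**2*y + 3*x**2 - x*y**2 + x*y + x - 2*y**3 - y**2 + 3.
Note: deg(f) ≤ deg(F) = 3; strict inequality happens when F is divisible by Z (lost terms).


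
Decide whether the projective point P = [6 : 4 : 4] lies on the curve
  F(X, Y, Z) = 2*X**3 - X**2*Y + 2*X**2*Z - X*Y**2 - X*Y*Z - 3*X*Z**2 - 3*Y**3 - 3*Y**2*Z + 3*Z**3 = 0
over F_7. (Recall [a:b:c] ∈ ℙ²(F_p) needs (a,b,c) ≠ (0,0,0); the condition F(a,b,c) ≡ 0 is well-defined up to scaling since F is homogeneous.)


F(6,4,4) ≡ 2 (mod 7); P is NOT on the curve.

Evaluate F(6, 4, 4) term-by-term (mod 7).
  2*X**3 ↦ 2·216·1·1 = 432
  -X**2*Y ↦ -1·36·4·1 = -144
  2*X**2*Z ↦ 2·36·1·4 = 288
  -X*Y**2 ↦ -1·6·16·1 = -96
  -X*Y*Z ↦ -1·6·4·4 = -96
  -3*X*Z**2 ↦ -3·6·1·16 = -288
  -3*Y**3 ↦ -3·1·64·1 = -192
  -3*Y**2*Z ↦ -3·1·16·4 = -192
  3*Z**3 ↦ 3·1·1·64 = 192
Sum: F(6, 4, 4) = (432) + (-144) + (288) + (-96) + (-96) + (-288) + (-192) + (-192) + (192) = -96.
Reducing mod 7: -96 ≡ 2 (mod 7).
Since F(a, b, c) ≡ 2 ≠ 0 (mod 7), P does NOT lie on the curve.


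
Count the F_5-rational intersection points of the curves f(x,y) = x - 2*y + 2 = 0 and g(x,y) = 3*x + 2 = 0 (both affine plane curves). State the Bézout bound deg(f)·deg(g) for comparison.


Common zeros: {(1, 4)}; count = 1; Bézout bound = 1.

deg(f) = 1, deg(g) = 1, so Bézout bound = 1.
Scan x ∈ F_5. For each x, list the y ∈ F_5 with f(x, y) ≡ 0 and those with g(x, y) ≡ 0 (mod 5); the common zeros in that column are the intersection.
  x = 0: f ≡ 0 at y ∈ {1}; g ≡ 0 at y ∈ ∅; common: ∅.
  x = 1: f ≡ 0 at y ∈ {4}; g ≡ 0 at y ∈ {0, 1, 2, 3, 4}; common: {4}.
  x = 2: f ≡ 0 at y ∈ {2}; g ≡ 0 at y ∈ ∅; common: ∅.
  x = 3: f ≡ 0 at y ∈ {0}; g ≡ 0 at y ∈ ∅; common: ∅.
  x = 4: f ≡ 0 at y ∈ {3}; g ≡ 0 at y ∈ ∅; common: ∅.
Collecting: common zeros = {(1, 4)}, so the count is 1.
Comparison with the Bézout bound: 1 ≤ 1 = deg(f)·deg(g), as expected for curves with no common component (the bound is attained).


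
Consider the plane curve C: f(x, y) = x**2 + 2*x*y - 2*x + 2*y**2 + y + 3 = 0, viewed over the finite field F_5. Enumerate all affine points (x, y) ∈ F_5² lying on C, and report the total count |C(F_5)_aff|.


Affine F_5-points: {(2, 1), (2, 4), (3, 1), (3, 3)}; count = 4.

For each of the 25 pairs (x, y) ∈ F_5², evaluate f(x, y) mod 5. Record the zeros.
  x = 0: [0↦3, 1↦1, 2↦3, 3↦4, 4↦4]  zeros at y ∈ ∅
  x = 1: [0↦2, 1↦2, 2↦1, 3↦4, 4↦1]  zeros at y ∈ ∅
  x = 2: [0↦3, 1↦0, 2↦1, 3↦1, 4↦0]  zeros at y ∈ {1, 4}
  x = 3: [0↦1, 1↦0, 2↦3, 3↦0, 4↦1]  zeros at y ∈ {1, 3}
  x = 4: [0↦1, 1↦2, 2↦2, 3↦1, 4↦4]  zeros at y ∈ ∅
Collecting zeros: affine points = {(2, 1), (2, 4), (3, 1), (3, 3)}.
Total count |C(F_5)_aff| = 4.


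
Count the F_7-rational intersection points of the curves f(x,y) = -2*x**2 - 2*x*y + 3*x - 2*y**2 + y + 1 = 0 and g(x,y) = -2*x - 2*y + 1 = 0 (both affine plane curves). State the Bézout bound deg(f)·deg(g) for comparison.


Common zeros: ∅; count = 0; Bézout bound = 2.

deg(f) = 2, deg(g) = 1, so Bézout bound = 2.
Scan x ∈ F_7. For each x, list the y ∈ F_7 with f(x, y) ≡ 0 and those with g(x, y) ≡ 0 (mod 7); the common zeros in that column are the intersection.
  x = 0: f ≡ 0 at y ∈ {1, 3}; g ≡ 0 at y ∈ {4}; common: ∅.
  x = 1: f ≡ 0 at y ∈ ∅; g ≡ 0 at y ∈ {3}; common: ∅.
  x = 2: f ≡ 0 at y ∈ {3, 6}; g ≡ 0 at y ∈ {2}; common: ∅.
  x = 3: f ≡ 0 at y ∈ ∅; g ≡ 0 at y ∈ {1}; common: ∅.
  x = 4: f ≡ 0 at y ∈ {1, 6}; g ≡ 0 at y ∈ {0}; common: ∅.
  x = 5: f ≡ 0 at y ∈ ∅; g ≡ 0 at y ∈ {6}; common: ∅.
  x = 6: f ≡ 0 at y ∈ ∅; g ≡ 0 at y ∈ {5}; common: ∅.
Collecting: common zeros = ∅, so the count is 0.
Comparison with the Bézout bound: 0 ≤ 2 = deg(f)·deg(g), as expected for curves with no common component (the affine F_7-count falls short of the bound because intersections may lie at infinity, over extension fields, or carry multiplicity).


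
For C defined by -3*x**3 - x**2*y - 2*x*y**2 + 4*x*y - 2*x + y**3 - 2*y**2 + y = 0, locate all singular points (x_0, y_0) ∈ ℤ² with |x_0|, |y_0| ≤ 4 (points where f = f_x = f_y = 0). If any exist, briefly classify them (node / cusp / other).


Singular points: {(0, 1)}; classification: node.

Compute partial derivatives:
  f_x = -9*x**2 - 2*x*y - 2*y**2 + 4*y - 2.
  f_y = -x**2 - 4*x*y + 4*x + 3*y**2 - 4*y + 1.
Scan x_0 ∈ {−4, ..., 4}. For each x_0, f_y(x_0, y) is a polynomial in y; find its integer roots y ∈ {−4, ..., 4}, then test f_x and f at those candidates.
  x = -4: f_y(-4, y) = 3*y**2 + 12*y - 31; no integer root y with |y| ≤ 4.
  x = -3: f_y(-3, y) = 3*y**2 + 8*y - 20; no integer root y with |y| ≤ 4.
  x = -2: f_y(-2, y) = 3*y**2 + 4*y - 11; no integer root y with |y| ≤ 4.
  x = -1: f_y(-1, y) = 3*y**2 - 4; no integer root y with |y| ≤ 4.
  x = 0: f_y(0, y) = 3*y**2 - 4*y + 1; vanishes at y ∈ {1}. (0, 1): f_x = 0, f = 0 — SINGULAR.
  x = 1: f_y(1, y) = 3*y**2 - 8*y + 4; vanishes at y ∈ {2}. (1, 2): f_x = -15 ≠ 0.
  x = 2: f_y(2, y) = 3*y**2 - 12*y + 5; no integer root y with |y| ≤ 4.
  x = 3: f_y(3, y) = 3*y**2 - 16*y + 4; no integer root y with |y| ≤ 4.
  x = 4: f_y(4, y) = 3*y**2 - 20*y + 1; no integer root y with |y| ≤ 4.
Only singular point on the grid: (0, 1).
Classify: substitute x = 0 + u, y = 1 + v and expand: f = -3*u**3 - u**2*v - u**2 - 2*u*v**2 + v**3 + v**2.
No constant or linear terms (consistent with a singular point). Quadratic part: -u**2 + v**2. Cubic part: -3*u**3 - u**2*v - 2*u*v**2 + v**3.
The quadratic part v**2 - u**2 = (v − u)(v + u) splits into two distinct linear factors, so there are two distinct tangent lines y − 1 = ±(x − 0) — this is a node (ordinary double point).
Classification: node.


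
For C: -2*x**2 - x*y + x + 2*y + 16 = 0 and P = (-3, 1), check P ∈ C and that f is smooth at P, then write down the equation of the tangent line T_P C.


Tangent line at P: 12*x + 5*y + 31 = 0.

Step 1: f(-3, 1) = 0, so P lies on C.
Step 2: partial derivatives
  f_x(x, y) = -4*x - y + 1, f_y(x, y) = 2 - x.
  f_x(P) = 12, f_y(P) = 5 (gradient nonzero, so P is smooth).
Step 3: tangent line at P: 12·(x − -3) + 5·(y − 1) = 0.
Expanding: 12*x + 5*y + 31 = 0.


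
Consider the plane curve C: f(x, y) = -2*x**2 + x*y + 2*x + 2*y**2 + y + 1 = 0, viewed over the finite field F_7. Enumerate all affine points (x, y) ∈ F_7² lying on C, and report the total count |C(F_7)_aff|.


Affine F_7-points: {(0, 5)}; count = 1.

For each of the 49 pairs (x, y) ∈ F_7², evaluate f(x, y) mod 7. Record the zeros.
  x = 0: [0↦1, 1↦4, 2↦4, 3↦1, 4↦2, 5↦0, 6↦2]  zeros at y ∈ {5}
  x = 1: [0↦1, 1↦5, 2↦6, 3↦4, 4↦6, 5↦5, 6↦1]  zeros at y ∈ ∅
  x = 2: [0↦4, 1↦2, 2↦4, 3↦3, 4↦6, 5↦6, 6↦3]  zeros at y ∈ ∅
  x = 3: [0↦3, 1↦2, 2↦5, 3↦5, 4↦2, 5↦3, 6↦1]  zeros at y ∈ ∅
  x = 4: [0↦5, 1↦5, 2↦2, 3↦3, 4↦1, 5↦3, 6↦2]  zeros at y ∈ ∅
  x = 5: [0↦3, 1↦4, 2↦2, 3↦4, 4↦3, 5↦6, 6↦6]  zeros at y ∈ ∅
  x = 6: [0↦4, 1↦6, 2↦5, 3↦1, 4↦1, 5↦5, 6↦6]  zeros at y ∈ ∅
Collecting zeros: affine points = {(0, 5)}.
Total count |C(F_7)_aff| = 1.


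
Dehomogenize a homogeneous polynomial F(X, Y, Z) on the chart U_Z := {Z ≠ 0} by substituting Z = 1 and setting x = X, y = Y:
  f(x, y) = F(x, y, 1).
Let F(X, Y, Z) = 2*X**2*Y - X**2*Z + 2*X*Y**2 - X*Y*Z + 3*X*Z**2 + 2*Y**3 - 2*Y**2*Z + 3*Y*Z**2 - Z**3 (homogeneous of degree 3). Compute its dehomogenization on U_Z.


f(x, y) = 2*x**2*y - x**2 + 2*x*y**2 - x*y + 3*x + 2*y**3 - 2*y**2 + 3*y - 1

On U_Z we set Z = 1. Each monomial c·X^i·Y^j·Z^k in F becomes c·x^i·y^j·1^k = c·x^i·y^j.
Substituting Z = 1: F(X, Y, 1) = 2*x**2*y - x**2 + 2*x*y**2 - x*y + 3*x + 2*y**3 - 2*y**2 + 3*y - 1.
Note: deg(f) ≤ deg(F) = 3; strict inequality happens when F is divisible by Z (lost terms).


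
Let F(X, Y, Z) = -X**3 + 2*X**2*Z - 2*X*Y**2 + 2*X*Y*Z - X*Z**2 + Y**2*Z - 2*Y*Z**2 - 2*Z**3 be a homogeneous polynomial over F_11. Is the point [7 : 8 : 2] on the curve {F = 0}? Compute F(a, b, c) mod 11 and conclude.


F(7,8,2) ≡ 4 (mod 11); P is NOT on the curve.

Evaluate F(7, 8, 2) term-by-term (mod 11).
  -X**3 ↦ -1·343·1·1 = -343
  2*X**2*Z ↦ 2·49·1·2 = 196
  -2*X*Y**2 ↦ -2·7·64·1 = -896
  2*X*Y*Z ↦ 2·7·8·2 = 224
  -X*Z**2 ↦ -1·7·1·4 = -28
  Y**2*Z ↦ 1·1·64·2 = 128
  -2*Y*Z**2 ↦ -2·1·8·4 = -64
  -2*Z**3 ↦ -2·1·1·8 = -16
Sum: F(7, 8, 2) = (-343) + (196) + (-896) + (224) + (-28) + (128) + (-64) + (-16) = -799.
Reducing mod 11: -799 ≡ 4 (mod 11).
Since F(a, b, c) ≡ 4 ≠ 0 (mod 11), P does NOT lie on the curve.


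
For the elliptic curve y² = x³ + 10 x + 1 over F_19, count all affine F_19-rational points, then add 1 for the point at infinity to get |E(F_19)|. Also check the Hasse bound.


Affine points = {(0, 1), (0, 18), (3, 1), (3, 18), (5, 9), (5, 10), (6, 7), (6, 12), (8, 2), (8, 17), (11, 6), (11, 13), (12, 5), (12, 14), (14, 4), (14, 15), (15, 7), (15, 12), (16, 1), (16, 18), (17, 7), (17, 12), (18, 3), (18, 16)}; affine count = 24; |E(F_19)| = 25.

Discriminant check: Δ ∝ 4a³ + 27b² = 4·10³ + 27·1² = 4·1000 + 27·1 ≡ 18 (mod 19). Nonzero ⇒ E is nonsingular.
For each x ∈ F_19, compute rhs = x³ + 10·x + 1 mod 19, then count y ∈ F_19 with y² ≡ rhs.
  x = 0: rhs = 1, matching y values: 1, 18 (2 points).
  x = 1: rhs = 12, matching y values: none (0 points).
  x = 2: rhs = 10, matching y values: none (0 points).
  x = 3: rhs = 1, matching y values: 1, 18 (2 points).
  x = 4: rhs = 10, matching y values: none (0 points).
  x = 5: rhs = 5, matching y values: 9, 10 (2 points).
  x = 6: rhs = 11, matching y values: 7, 12 (2 points).
  x = 7: rhs = 15, matching y values: none (0 points).
  x = 8: rhs = 4, matching y values: 2, 17 (2 points).
  x = 9: rhs = 3, matching y values: none (0 points).
  x = 10: rhs = 18, matching y values: none (0 points).
  x = 11: rhs = 17, matching y values: 6, 13 (2 points).
  x = 12: rhs = 6, matching y values: 5, 14 (2 points).
  x = 13: rhs = 10, matching y values: none (0 points).
  x = 14: rhs = 16, matching y values: 4, 15 (2 points).
  x = 15: rhs = 11, matching y values: 7, 12 (2 points).
  x = 16: rhs = 1, matching y values: 1, 18 (2 points).
  x = 17: rhs = 11, matching y values: 7, 12 (2 points).
  x = 18: rhs = 9, matching y values: 3, 16 (2 points).
Total affine count: 24.
Full point count |E(F_19)| = 24 + 1 = 25.
Hasse bound: |25 − (19+1)| = |5| = 5 ≤ 2√19 ≈ 8.7178 ✓.


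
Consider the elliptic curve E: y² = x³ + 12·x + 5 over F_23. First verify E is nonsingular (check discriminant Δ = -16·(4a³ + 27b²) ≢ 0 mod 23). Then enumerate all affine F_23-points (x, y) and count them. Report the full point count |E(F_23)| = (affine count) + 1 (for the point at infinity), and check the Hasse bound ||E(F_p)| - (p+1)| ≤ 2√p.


Affine points = {(1, 8), (1, 15), (4, 5), (4, 18), (5, 11), (5, 12), (7, 8), (7, 15), (13, 9), (13, 14), (15, 8), (15, 15), (17, 4), (17, 19), (18, 2), (18, 21), (19, 10), (19, 13)}; affine count = 18; |E(F_23)| = 19.

Discriminant check: Δ ∝ 4a³ + 27b² = 4·12³ + 27·5² = 4·1728 + 27·25 ≡ 20 (mod 23). Nonzero ⇒ E is nonsingular.
For each x ∈ F_23, compute rhs = x³ + 12·x + 5 mod 23, then count y ∈ F_23 with y² ≡ rhs.
  x = 0: rhs = 5, matching y values: none (0 points).
  x = 1: rhs = 18, matching y values: 8, 15 (2 points).
  x = 2: rhs = 14, matching y values: none (0 points).
  x = 3: rhs = 22, matching y values: none (0 points).
  x = 4: rhs = 2, matching y values: 5, 18 (2 points).
  x = 5: rhs = 6, matching y values: 11, 12 (2 points).
  x = 6: rhs = 17, matching y values: none (0 points).
  x = 7: rhs = 18, matching y values: 8, 15 (2 points).
  x = 8: rhs = 15, matching y values: none (0 points).
  x = 9: rhs = 14, matching y values: none (0 points).
  x = 10: rhs = 21, matching y values: none (0 points).
  x = 11: rhs = 19, matching y values: none (0 points).
  x = 12: rhs = 14, matching y values: none (0 points).
  x = 13: rhs = 12, matching y values: 9, 14 (2 points).
  x = 14: rhs = 19, matching y values: none (0 points).
  x = 15: rhs = 18, matching y values: 8, 15 (2 points).
  x = 16: rhs = 15, matching y values: none (0 points).
  x = 17: rhs = 16, matching y values: 4, 19 (2 points).
  x = 18: rhs = 4, matching y values: 2, 21 (2 points).
  x = 19: rhs = 8, matching y values: 10, 13 (2 points).
  x = 20: rhs = 11, matching y values: none (0 points).
  x = 21: rhs = 19, matching y values: none (0 points).
  x = 22: rhs = 15, matching y values: none (0 points).
Total affine count: 18.
Full point count |E(F_23)| = 18 + 1 = 19.
Hasse bound: |19 − (23+1)| = |-5| = 5 ≤ 2√23 ≈ 9.5917 ✓.


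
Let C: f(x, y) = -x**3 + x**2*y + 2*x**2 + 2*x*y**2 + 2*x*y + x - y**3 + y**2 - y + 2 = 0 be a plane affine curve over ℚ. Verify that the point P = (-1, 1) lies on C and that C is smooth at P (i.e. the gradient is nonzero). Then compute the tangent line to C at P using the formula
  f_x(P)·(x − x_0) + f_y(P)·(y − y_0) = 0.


Tangent line at P: -4*x - 7*y + 3 = 0.

Step 1: f(-1, 1) = 0, so P lies on C.
Step 2: partial derivatives
  f_x(x, y) = -3*x**2 + 2*x*y + 4*x + 2*y**2 + 2*y + 1, f_y(x, y) = x**2 + 4*x*y + 2*x - 3*y**2 + 2*y - 1.
  f_x(P) = -4, f_y(P) = -7 (gradient nonzero, so P is smooth).
Step 3: tangent line at P: -4·(x − -1) + -7·(y − 1) = 0.
Expanding: -4*x - 7*y + 3 = 0.


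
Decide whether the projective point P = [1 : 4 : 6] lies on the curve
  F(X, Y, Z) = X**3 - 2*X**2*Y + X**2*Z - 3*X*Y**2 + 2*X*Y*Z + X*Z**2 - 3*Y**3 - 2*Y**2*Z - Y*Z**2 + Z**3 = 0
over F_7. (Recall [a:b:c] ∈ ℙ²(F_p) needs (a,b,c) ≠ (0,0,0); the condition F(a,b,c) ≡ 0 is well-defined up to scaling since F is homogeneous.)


F(1,4,6) ≡ 3 (mod 7); P is NOT on the curve.

Evaluate F(1, 4, 6) term-by-term (mod 7).
  X**3 ↦ 1·1·1·1 = 1
  -2*X**2*Y ↦ -2·1·4·1 = -8
  X**2*Z ↦ 1·1·1·6 = 6
  -3*X*Y**2 ↦ -3·1·16·1 = -48
  2*X*Y*Z ↦ 2·1·4·6 = 48
  X*Z**2 ↦ 1·1·1·36 = 36
  -3*Y**3 ↦ -3·1·64·1 = -192
  -2*Y**2*Z ↦ -2·1·16·6 = -192
  -Y*Z**2 ↦ -1·1·4·36 = -144
  Z**3 ↦ 1·1·1·216 = 216
Sum: F(1, 4, 6) = (1) + (-8) + (6) + (-48) + (48) + (36) + (-192) + (-192) + (-144) + (216) = -277.
Reducing mod 7: -277 ≡ 3 (mod 7).
Since F(a, b, c) ≡ 3 ≠ 0 (mod 7), P does NOT lie on the curve.


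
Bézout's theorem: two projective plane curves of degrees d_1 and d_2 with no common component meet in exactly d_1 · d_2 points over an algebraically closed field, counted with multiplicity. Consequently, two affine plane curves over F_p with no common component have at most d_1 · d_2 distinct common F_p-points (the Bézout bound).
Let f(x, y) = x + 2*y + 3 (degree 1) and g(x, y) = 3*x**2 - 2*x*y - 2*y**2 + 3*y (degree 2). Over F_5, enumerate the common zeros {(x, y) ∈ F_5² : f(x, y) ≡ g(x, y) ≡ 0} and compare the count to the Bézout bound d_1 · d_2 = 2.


Common zeros: ∅; count = 0; Bézout bound = 2.

deg(f) = 1, deg(g) = 2, so Bézout bound = 2.
Scan x ∈ F_5. For each x, list the y ∈ F_5 with f(x, y) ≡ 0 and those with g(x, y) ≡ 0 (mod 5); the common zeros in that column are the intersection.
  x = 0: f ≡ 0 at y ∈ {1}; g ≡ 0 at y ∈ {0, 4}; common: ∅.
  x = 1: f ≡ 0 at y ∈ {3}; g ≡ 0 at y ∈ {4}; common: ∅.
  x = 2: f ≡ 0 at y ∈ {0}; g ≡ 0 at y ∈ ∅; common: ∅.
  x = 3: f ≡ 0 at y ∈ {2}; g ≡ 0 at y ∈ {3}; common: ∅.
  x = 4: f ≡ 0 at y ∈ {4}; g ≡ 0 at y ∈ {2, 3}; common: ∅.
Collecting: common zeros = ∅, so the count is 0.
Comparison with the Bézout bound: 0 ≤ 2 = deg(f)·deg(g), as expected for curves with no common component (the affine F_5-count falls short of the bound because intersections may lie at infinity, over extension fields, or carry multiplicity).
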